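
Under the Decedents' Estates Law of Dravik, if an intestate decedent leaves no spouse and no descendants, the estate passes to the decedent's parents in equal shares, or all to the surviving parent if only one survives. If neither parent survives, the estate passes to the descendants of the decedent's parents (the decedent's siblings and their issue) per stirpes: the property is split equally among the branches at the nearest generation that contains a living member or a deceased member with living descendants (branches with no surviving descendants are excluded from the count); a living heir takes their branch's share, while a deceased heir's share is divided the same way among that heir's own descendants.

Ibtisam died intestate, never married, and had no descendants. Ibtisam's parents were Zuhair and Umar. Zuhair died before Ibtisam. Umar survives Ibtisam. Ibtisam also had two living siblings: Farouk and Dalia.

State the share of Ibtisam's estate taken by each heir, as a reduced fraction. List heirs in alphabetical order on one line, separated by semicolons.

Only one parent, Umar, survives, so Umar takes the entire estate. The siblings take nothing because a surviving parent has priority.

Umar 1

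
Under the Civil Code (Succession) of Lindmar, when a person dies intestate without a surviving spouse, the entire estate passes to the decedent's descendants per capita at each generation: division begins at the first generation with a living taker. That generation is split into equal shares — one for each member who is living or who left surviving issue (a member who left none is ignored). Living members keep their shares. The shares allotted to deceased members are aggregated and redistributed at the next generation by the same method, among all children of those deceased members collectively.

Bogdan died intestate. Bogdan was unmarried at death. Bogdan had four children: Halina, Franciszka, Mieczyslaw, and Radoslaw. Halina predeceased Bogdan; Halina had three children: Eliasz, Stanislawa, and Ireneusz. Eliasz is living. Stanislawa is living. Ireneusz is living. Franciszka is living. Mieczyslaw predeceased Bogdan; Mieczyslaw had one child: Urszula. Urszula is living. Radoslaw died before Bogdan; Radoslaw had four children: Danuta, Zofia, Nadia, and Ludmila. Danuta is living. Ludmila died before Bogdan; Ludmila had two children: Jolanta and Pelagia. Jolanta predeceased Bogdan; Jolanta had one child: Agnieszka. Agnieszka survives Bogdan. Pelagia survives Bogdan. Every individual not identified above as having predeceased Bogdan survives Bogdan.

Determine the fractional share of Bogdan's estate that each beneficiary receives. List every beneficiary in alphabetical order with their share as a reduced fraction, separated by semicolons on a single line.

Agnieszka 3/64; Danuta 3/32; Eliasz 3/32; Franciszka 1/4; Ireneusz 3/32; Nadia 3/32; Pelagia 3/64; Stanislawa 3/32; Urszula 3/32; Zofia 3/32

There is no surviving spouse, so the entire estate passes to Bogdan's descendants per capita at each generation.
At generation 1 (Halina, Franciszka, Mieczyslaw, Radoslaw) there are 4 shares of (1)/4 = 1/4 each.
Living: Franciszka — each takes 1/4.
Deceased: Halina, Mieczyslaw, and Radoslaw. Their combined 3/4 is pooled and carried to generation 2.
At generation 2 (Eliasz, Stanislawa, Ireneusz, Urszula, Danuta, Zofia, Nadia, Ludmila) there are 8 shares of (3/4)/8 = 3/32 each.
Living: Eliasz, Stanislawa, Ireneusz, Urszula, Danuta, Zofia, and Nadia — each takes 3/32.
Deceased: Ludmila. That 3/32 share is carried to generation 3.
At generation 3 (Jolanta, Pelagia) there are 2 shares of (3/32)/2 = 3/64 each.
Living: Pelagia — each takes 3/64.
Deceased: Jolanta. That 3/64 share is carried to generation 4.
At generation 4 (Agnieszka) there are 1 shares of (3/64)/1 = 3/64 each.
Living: Agnieszka — each takes 3/64.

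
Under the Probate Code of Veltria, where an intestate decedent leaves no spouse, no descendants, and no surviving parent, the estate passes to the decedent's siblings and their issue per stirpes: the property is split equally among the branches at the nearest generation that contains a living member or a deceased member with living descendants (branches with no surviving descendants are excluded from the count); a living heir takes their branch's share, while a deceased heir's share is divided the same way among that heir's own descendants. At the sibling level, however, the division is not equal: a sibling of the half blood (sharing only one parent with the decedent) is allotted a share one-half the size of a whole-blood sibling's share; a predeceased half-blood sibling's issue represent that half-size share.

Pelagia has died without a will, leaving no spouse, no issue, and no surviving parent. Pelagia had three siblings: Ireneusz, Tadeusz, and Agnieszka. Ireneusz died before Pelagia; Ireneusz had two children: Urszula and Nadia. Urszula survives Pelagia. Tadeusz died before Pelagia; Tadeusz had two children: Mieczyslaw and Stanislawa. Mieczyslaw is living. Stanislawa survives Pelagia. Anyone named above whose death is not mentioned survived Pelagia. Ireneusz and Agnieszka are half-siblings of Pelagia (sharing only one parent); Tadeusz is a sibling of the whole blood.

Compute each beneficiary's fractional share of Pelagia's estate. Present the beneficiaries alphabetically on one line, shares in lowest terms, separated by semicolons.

No spouse, descendants, or parent survives, so the estate passes to Pelagia's siblings per stirpes.
Half-blood siblings count for one-half the weight of whole-blood siblings at the initial division.
Dividing 1 in proportion to weights (total weight 2): Ireneusz (weight 1/2) → 1/4; Tadeusz (weight 1) → 1/2; Agnieszka (weight 1/2) → 1/4.
Ireneusz predeceased; the 1/4 allotted to Ireneusz's branch passes to Ireneusz's issue by representation.
The 1/4 is divided into 2 equal shares of 1/8 among Urszula, Nadia.
Urszula is living and takes 1/8.
Nadia is living and takes 1/8.
Tadeusz predeceased; the 1/2 allotted to Tadeusz's branch passes to Tadeusz's issue by representation.
The 1/2 is divided into 2 equal shares of 1/4 among Mieczyslaw, Stanislawa.
Mieczyslaw is living and takes 1/4.
Stanislawa is living and takes 1/4.
Agnieszka is living and takes 1/4.

Agnieszka 1/4; Mieczyslaw 1/4; Nadia 1/8; Stanislawa 1/4; Urszula 1/8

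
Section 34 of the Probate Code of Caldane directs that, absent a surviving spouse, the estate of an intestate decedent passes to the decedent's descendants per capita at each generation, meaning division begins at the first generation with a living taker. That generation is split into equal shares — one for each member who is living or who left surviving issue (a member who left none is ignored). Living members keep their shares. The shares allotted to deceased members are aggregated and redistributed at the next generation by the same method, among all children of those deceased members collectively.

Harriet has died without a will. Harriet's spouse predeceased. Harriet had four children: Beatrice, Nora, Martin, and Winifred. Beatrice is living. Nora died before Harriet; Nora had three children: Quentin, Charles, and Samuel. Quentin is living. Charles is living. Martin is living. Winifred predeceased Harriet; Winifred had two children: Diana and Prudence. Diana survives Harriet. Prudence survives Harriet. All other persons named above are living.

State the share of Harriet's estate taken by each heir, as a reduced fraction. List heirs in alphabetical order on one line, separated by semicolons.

Beatrice 1/4; Charles 1/10; Diana 1/10; Martin 1/4; Prudence 1/10; Quentin 1/10; Samuel 1/10

There is no surviving spouse, so the entire estate passes to Harriet's descendants per capita at each generation.
At generation 1 (Beatrice, Nora, Martin, Winifred) there are 4 shares of (1)/4 = 1/4 each.
Living: Beatrice and Martin — each takes 1/4.
Deceased: Nora and Winifred. Their combined 1/2 is pooled and carried to generation 2.
At generation 2 (Quentin, Charles, Samuel, Diana, Prudence) there are 5 shares of (1/2)/5 = 1/10 each.
Living: Quentin, Charles, Samuel, Diana, and Prudence — each takes 1/10.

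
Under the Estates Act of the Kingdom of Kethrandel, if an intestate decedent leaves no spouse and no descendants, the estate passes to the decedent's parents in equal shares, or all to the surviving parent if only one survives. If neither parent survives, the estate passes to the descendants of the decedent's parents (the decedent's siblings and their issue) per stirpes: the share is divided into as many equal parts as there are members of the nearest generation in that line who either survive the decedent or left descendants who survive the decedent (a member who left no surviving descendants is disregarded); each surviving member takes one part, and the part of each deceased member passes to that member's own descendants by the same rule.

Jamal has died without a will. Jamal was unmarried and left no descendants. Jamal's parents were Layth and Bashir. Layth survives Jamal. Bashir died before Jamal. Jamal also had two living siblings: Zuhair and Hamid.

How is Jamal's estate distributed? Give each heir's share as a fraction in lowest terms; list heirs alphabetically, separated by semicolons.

Layth 1

Only one parent, Layth, survives, so Layth takes the entire estate. The siblings take nothing because a surviving parent has priority.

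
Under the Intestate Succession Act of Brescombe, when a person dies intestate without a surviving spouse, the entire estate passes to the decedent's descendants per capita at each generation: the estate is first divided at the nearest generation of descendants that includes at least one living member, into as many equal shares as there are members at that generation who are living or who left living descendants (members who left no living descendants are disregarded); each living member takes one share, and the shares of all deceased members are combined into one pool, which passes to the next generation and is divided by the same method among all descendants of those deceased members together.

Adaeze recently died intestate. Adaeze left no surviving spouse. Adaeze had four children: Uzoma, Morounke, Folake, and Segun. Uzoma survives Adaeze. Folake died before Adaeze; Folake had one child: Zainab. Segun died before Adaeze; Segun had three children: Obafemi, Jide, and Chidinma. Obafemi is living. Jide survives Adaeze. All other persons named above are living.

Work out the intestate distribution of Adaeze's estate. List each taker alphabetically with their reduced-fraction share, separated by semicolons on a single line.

There is no surviving spouse, so the entire estate passes to Adaeze's descendants per capita at each generation.
At generation 1 (Uzoma, Morounke, Folake, Segun) there are 4 shares of (1)/4 = 1/4 each.
Living: Uzoma and Morounke — each takes 1/4.
Deceased: Folake and Segun. Their combined 1/2 is pooled and carried to generation 2.
At generation 2 (Zainab, Obafemi, Jide, Chidinma) there are 4 shares of (1/2)/4 = 1/8 each.
Living: Zainab, Obafemi, Jide, and Chidinma — each takes 1/8.

Chidinma 1/8; Jide 1/8; Morounke 1/4; Obafemi 1/8; Uzoma 1/4; Zainab 1/8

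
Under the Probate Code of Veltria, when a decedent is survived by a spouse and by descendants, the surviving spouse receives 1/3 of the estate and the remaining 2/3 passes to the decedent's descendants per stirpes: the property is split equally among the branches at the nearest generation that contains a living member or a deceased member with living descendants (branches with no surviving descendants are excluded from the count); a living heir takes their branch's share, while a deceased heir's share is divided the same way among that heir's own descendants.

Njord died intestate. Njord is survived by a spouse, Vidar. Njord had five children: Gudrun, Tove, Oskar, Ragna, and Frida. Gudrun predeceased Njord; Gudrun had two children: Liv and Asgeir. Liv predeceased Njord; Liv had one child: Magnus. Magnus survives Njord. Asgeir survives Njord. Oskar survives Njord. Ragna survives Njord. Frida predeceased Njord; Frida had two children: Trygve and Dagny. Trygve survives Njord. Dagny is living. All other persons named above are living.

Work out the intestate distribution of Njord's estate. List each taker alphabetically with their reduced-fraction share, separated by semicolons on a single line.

Asgeir 1/15; Dagny 1/15; Magnus 1/15; Oskar 2/15; Ragna 2/15; Tove 2/15; Trygve 1/15; Vidar 1/3

Vidar, as surviving spouse, takes 1/3.
The remaining 2/3 passes to Njord's descendants per stirpes.
The 2/3 is divided into 5 equal shares of 2/15 among Gudrun, Tove, Oskar, Ragna, Frida.
Gudrun predeceased; the 2/15 allotted to Gudrun's branch passes to Gudrun's issue by representation.
The 2/15 is divided into 2 equal shares of 1/15 among Liv, Asgeir.
Liv predeceased; the 1/15 allotted to Liv's branch passes to Liv's issue by representation.
Magnus is the sole taker at this level and receives the full 1/15.
Asgeir is living and takes 1/15.
Tove is living and takes 2/15.
Oskar is living and takes 2/15.
Ragna is living and takes 2/15.
Frida predeceased; the 2/15 allotted to Frida's branch passes to Frida's issue by representation.
The 2/15 is divided into 2 equal shares of 1/15 among Trygve, Dagny.
Trygve is living and takes 1/15.
Dagny is living and takes 1/15.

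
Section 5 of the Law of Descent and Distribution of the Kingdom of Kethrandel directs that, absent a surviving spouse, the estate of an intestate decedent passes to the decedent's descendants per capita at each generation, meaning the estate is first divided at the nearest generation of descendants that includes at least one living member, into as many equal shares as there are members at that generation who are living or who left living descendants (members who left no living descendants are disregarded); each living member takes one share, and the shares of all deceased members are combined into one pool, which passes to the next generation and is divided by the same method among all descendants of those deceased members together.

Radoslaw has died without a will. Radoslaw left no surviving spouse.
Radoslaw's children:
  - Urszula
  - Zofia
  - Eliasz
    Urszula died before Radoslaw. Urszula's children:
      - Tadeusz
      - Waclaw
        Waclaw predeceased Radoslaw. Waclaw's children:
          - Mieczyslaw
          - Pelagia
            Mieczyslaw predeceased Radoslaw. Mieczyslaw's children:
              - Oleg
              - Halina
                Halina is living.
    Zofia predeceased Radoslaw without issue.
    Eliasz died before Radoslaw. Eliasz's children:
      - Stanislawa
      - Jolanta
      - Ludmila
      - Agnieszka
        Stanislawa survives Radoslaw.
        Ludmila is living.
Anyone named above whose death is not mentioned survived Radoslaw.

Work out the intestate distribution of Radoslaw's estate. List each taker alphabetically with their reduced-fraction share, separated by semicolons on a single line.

Agnieszka 1/6; Halina 1/24; Jolanta 1/6; Ludmila 1/6; Oleg 1/24; Pelagia 1/12; Stanislawa 1/6; Tadeusz 1/6

There is no surviving spouse, so the entire estate passes to Radoslaw's descendants per capita at each generation.
No one at generation 1 (Urszula, Eliasz) is living; moving to the next generation.
At generation 2 (Tadeusz, Waclaw, Stanislawa, Jolanta, Ludmila, Agnieszka) there are 6 shares of (1)/6 = 1/6 each.
Living: Tadeusz, Stanislawa, Jolanta, Ludmila, and Agnieszka — each takes 1/6.
Deceased: Waclaw. That 1/6 share is carried to generation 3.
At generation 3 (Mieczyslaw, Pelagia) there are 2 shares of (1/6)/2 = 1/12 each.
Living: Pelagia — each takes 1/12.
Deceased: Mieczyslaw. That 1/12 share is carried to generation 4.
At generation 4 (Oleg, Halina) there are 2 shares of (1/12)/2 = 1/24 each.
Living: Oleg and Halina — each takes 1/24.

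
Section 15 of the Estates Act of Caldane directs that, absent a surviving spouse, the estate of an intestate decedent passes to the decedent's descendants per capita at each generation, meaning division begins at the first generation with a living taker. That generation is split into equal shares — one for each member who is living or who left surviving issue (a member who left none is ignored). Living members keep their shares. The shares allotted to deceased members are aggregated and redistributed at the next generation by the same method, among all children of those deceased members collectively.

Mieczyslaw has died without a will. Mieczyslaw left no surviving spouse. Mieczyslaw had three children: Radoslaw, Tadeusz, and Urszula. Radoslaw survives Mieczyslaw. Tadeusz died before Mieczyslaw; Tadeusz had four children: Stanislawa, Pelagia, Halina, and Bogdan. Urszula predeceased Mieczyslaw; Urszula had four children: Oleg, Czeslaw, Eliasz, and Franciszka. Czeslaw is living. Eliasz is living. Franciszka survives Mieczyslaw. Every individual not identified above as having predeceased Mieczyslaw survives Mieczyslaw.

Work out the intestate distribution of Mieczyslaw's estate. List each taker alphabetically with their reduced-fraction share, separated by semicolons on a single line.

Bogdan 1/12; Czeslaw 1/12; Eliasz 1/12; Franciszka 1/12; Halina 1/12; Oleg 1/12; Pelagia 1/12; Radoslaw 1/3; Stanislawa 1/12

There is no surviving spouse, so the entire estate passes to Mieczyslaw's descendants per capita at each generation.
At generation 1 (Radoslaw, Tadeusz, Urszula) there are 3 shares of (1)/3 = 1/3 each.
Living: Radoslaw — each takes 1/3.
Deceased: Tadeusz and Urszula. Their combined 2/3 is pooled and carried to generation 2.
At generation 2 (Stanislawa, Pelagia, Halina, Bogdan, Oleg, Czeslaw, Eliasz, Franciszka) there are 8 shares of (2/3)/8 = 1/12 each.
Living: Stanislawa, Pelagia, Halina, Bogdan, Oleg, Czeslaw, Eliasz, and Franciszka — each takes 1/12.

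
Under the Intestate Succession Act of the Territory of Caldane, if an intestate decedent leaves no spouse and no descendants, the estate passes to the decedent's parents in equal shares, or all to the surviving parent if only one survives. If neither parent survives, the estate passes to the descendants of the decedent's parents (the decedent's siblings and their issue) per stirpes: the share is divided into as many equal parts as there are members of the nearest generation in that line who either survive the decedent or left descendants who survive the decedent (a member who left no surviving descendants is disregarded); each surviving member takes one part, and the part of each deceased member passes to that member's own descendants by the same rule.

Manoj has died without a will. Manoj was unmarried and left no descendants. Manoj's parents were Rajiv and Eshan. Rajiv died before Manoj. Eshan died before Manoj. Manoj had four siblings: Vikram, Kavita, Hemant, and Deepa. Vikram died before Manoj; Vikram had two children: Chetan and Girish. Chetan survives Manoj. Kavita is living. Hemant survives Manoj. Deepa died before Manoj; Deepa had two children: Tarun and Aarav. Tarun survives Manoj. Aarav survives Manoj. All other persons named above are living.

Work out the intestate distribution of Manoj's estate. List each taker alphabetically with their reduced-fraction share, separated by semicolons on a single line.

Aarav 1/8; Chetan 1/8; Girish 1/8; Hemant 1/4; Kavita 1/4; Tarun 1/8

Neither parent survives and there are no descendants, so the estate passes to Manoj's siblings and their issue per stirpes.
The estate is divided into 4 equal shares of 1/4 among Vikram, Kavita, Hemant, Deepa.
Vikram predeceased; the 1/4 allotted to Vikram's branch passes to Vikram's issue by representation.
The 1/4 is divided into 2 equal shares of 1/8 among Chetan, Girish.
Chetan is living and takes 1/8.
Girish is living and takes 1/8.
Kavita is living and takes 1/4.
Hemant is living and takes 1/4.
Deepa predeceased; the 1/4 allotted to Deepa's branch passes to Deepa's issue by representation.
The 1/4 is divided into 2 equal shares of 1/8 among Tarun, Aarav.
Tarun is living and takes 1/8.
Aarav is living and takes 1/8.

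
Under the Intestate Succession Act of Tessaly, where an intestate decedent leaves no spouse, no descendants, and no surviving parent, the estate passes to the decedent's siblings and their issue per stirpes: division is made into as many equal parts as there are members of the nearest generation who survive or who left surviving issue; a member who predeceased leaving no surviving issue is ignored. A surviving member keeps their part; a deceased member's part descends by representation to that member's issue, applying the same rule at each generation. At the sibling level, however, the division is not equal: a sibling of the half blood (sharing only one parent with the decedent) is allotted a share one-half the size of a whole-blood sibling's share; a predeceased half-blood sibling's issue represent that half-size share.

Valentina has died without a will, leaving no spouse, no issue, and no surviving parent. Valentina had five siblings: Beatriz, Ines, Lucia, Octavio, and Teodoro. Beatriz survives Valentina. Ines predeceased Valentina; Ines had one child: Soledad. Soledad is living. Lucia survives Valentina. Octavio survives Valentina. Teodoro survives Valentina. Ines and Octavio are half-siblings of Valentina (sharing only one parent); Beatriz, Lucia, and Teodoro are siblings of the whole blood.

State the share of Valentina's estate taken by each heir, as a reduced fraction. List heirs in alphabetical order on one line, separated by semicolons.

No spouse, descendants, or parent survives, so the estate passes to Valentina's siblings per stirpes.
Half-blood siblings count for one-half the weight of whole-blood siblings at the initial division.
Dividing 1 in proportion to weights (total weight 4): Beatriz (weight 1) → 1/4; Ines (weight 1/2) → 1/8; Lucia (weight 1) → 1/4; Octavio (weight 1/2) → 1/8; Teodoro (weight 1) → 1/4.
Beatriz is living and takes 1/4.
Ines predeceased; the 1/8 allotted to Ines's branch passes to Ines's issue by representation.
Soledad is the sole taker at this level and receives the full 1/8.
Lucia is living and takes 1/4.
Octavio is living and takes 1/8.
Teodoro is living and takes 1/4.

Beatriz 1/4; Lucia 1/4; Octavio 1/8; Soledad 1/8; Teodoro 1/4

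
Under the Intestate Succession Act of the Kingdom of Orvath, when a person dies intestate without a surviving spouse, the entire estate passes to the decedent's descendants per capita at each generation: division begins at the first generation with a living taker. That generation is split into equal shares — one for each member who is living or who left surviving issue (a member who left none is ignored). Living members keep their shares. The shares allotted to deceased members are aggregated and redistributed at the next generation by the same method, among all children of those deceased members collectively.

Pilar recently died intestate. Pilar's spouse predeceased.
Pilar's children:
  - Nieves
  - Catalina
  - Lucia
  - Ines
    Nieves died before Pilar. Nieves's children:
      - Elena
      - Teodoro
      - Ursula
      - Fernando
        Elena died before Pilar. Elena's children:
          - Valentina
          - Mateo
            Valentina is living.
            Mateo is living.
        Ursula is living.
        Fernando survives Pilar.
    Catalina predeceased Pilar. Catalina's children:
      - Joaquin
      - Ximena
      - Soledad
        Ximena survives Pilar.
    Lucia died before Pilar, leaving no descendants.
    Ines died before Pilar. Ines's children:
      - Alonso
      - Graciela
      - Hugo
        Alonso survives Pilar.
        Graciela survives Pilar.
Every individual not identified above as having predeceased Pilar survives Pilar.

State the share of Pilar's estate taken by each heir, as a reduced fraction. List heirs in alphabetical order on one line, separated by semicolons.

There is no surviving spouse, so the entire estate passes to Pilar's descendants per capita at each generation.
No one at generation 1 (Nieves, Catalina, Ines) is living; moving to the next generation.
At generation 2 (Elena, Teodoro, Ursula, Fernando, Joaquin, Ximena, Soledad, Alonso, Graciela, Hugo) there are 10 shares of (1)/10 = 1/10 each.
Living: Teodoro, Ursula, Fernando, Joaquin, Ximena, Soledad, Alonso, Graciela, and Hugo — each takes 1/10.
Deceased: Elena. That 1/10 share is carried to generation 3.
At generation 3 (Valentina, Mateo) there are 2 shares of (1/10)/2 = 1/20 each.
Living: Valentina and Mateo — each takes 1/20.

Alonso 1/10; Fernando 1/10; Graciela 1/10; Hugo 1/10; Joaquin 1/10; Mateo 1/20; Soledad 1/10; Teodoro 1/10; Ursula 1/10; Valentina 1/20; Ximena 1/10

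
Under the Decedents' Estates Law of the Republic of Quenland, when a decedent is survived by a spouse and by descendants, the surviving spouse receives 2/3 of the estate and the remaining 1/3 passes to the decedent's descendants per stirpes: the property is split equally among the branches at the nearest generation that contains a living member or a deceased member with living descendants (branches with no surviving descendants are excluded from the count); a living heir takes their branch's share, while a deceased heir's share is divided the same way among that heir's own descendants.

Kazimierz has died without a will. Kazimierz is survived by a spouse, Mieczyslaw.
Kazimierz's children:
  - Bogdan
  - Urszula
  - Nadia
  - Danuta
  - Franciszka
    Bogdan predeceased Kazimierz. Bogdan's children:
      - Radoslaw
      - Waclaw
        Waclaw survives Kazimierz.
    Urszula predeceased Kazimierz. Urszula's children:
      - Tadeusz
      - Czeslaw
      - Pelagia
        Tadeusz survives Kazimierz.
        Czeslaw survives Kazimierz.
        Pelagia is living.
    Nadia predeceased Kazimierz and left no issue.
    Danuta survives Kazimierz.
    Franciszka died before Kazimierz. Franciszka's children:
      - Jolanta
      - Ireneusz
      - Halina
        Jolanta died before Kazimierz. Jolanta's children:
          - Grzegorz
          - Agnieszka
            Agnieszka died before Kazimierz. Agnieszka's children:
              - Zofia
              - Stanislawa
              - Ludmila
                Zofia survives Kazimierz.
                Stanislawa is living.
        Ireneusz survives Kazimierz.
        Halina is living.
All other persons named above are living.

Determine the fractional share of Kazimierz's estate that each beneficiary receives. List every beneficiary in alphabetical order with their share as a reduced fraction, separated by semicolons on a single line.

Czeslaw 1/36; Danuta 1/12; Grzegorz 1/72; Halina 1/36; Ireneusz 1/36; Ludmila 1/216; Mieczyslaw 2/3; Pelagia 1/36; Radoslaw 1/24; Stanislawa 1/216; Tadeusz 1/36; Waclaw 1/24; Zofia 1/216

Mieczyslaw, as surviving spouse, takes 2/3.
The remaining 1/3 passes to Kazimierz's descendants per stirpes.
Nadia left no surviving issue, so that branch lapses and is disregarded.
The 1/3 is divided into 4 equal shares of 1/12 among Bogdan, Urszula, Danuta, Franciszka.
Bogdan predeceased; the 1/12 allotted to Bogdan's branch passes to Bogdan's issue by representation.
The 1/12 is divided into 2 equal shares of 1/24 among Radoslaw, Waclaw.
Radoslaw is living and takes 1/24.
Waclaw is living and takes 1/24.
Urszula predeceased; the 1/12 allotted to Urszula's branch passes to Urszula's issue by representation.
The 1/12 is divided into 3 equal shares of 1/36 among Tadeusz, Czeslaw, Pelagia.
Tadeusz is living and takes 1/36.
Czeslaw is living and takes 1/36.
Pelagia is living and takes 1/36.
Danuta is living and takes 1/12.
Franciszka predeceased; the 1/12 allotted to Franciszka's branch passes to Franciszka's issue by representation.
The 1/12 is divided into 3 equal shares of 1/36 among Jolanta, Ireneusz, Halina.
Jolanta predeceased; the 1/36 allotted to Jolanta's branch passes to Jolanta's issue by representation.
The 1/36 is divided into 2 equal shares of 1/72 among Grzegorz, Agnieszka.
Grzegorz is living and takes 1/72.
Agnieszka predeceased; the 1/72 allotted to Agnieszka's branch passes to Agnieszka's issue by representation.
The 1/72 is divided into 3 equal shares of 1/216 among Zofia, Stanislawa, Ludmila.
Zofia is living and takes 1/216.
Stanislawa is living and takes 1/216.
Ludmila is living and takes 1/216.
Ireneusz is living and takes 1/36.
Halina is living and takes 1/36.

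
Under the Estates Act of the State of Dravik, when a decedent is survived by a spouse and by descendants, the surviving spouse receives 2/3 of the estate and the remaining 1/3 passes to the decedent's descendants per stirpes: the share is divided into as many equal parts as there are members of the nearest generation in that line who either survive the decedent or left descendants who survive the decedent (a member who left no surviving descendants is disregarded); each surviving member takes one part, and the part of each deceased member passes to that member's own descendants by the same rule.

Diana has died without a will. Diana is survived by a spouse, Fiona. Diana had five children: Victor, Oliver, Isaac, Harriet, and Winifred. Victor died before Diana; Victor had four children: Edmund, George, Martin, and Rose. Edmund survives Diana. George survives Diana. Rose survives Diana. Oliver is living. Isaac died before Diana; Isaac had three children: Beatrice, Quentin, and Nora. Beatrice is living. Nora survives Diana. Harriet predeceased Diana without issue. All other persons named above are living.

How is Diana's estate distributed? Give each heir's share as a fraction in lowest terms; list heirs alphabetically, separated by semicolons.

Beatrice 1/36; Edmund 1/48; Fiona 2/3; George 1/48; Martin 1/48; Nora 1/36; Oliver 1/12; Quentin 1/36; Rose 1/48; Winifred 1/12

Fiona, as surviving spouse, takes 2/3.
The remaining 1/3 passes to Diana's descendants per stirpes.
Harriet left no surviving issue, so that branch lapses and is disregarded.
The 1/3 is divided into 4 equal shares of 1/12 among Victor, Oliver, Isaac, Winifred.
Victor predeceased; the 1/12 allotted to Victor's branch passes to Victor's issue by representation.
The 1/12 is divided into 4 equal shares of 1/48 among Edmund, George, Martin, Rose.
Edmund is living and takes 1/48.
George is living and takes 1/48.
Martin is living and takes 1/48.
Rose is living and takes 1/48.
Oliver is living and takes 1/12.
Isaac predeceased; the 1/12 allotted to Isaac's branch passes to Isaac's issue by representation.
The 1/12 is divided into 3 equal shares of 1/36 among Beatrice, Quentin, Nora.
Beatrice is living and takes 1/36.
Quentin is living and takes 1/36.
Nora is living and takes 1/36.
Winifred is living and takes 1/12.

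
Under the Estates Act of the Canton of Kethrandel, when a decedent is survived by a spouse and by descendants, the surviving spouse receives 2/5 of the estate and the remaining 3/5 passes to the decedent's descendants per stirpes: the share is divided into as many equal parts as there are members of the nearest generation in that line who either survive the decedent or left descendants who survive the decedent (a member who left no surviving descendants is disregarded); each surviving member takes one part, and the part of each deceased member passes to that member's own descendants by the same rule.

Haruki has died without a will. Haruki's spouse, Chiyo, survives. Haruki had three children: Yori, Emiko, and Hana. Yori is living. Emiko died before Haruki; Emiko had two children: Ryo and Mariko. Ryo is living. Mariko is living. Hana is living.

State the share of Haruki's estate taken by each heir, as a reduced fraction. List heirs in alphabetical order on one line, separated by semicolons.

Chiyo, as surviving spouse, takes 2/5.
The remaining 3/5 passes to Haruki's descendants per stirpes.
The 3/5 is divided into 3 equal shares of 1/5 among Yori, Emiko, Hana.
Yori is living and takes 1/5.
Emiko predeceased; the 1/5 allotted to Emiko's branch passes to Emiko's issue by representation.
The 1/5 is divided into 2 equal shares of 1/10 among Ryo, Mariko.
Ryo is living and takes 1/10.
Mariko is living and takes 1/10.
Hana is living and takes 1/5.

Chiyo 2/5; Hana 1/5; Mariko 1/10; Ryo 1/10; Yori 1/5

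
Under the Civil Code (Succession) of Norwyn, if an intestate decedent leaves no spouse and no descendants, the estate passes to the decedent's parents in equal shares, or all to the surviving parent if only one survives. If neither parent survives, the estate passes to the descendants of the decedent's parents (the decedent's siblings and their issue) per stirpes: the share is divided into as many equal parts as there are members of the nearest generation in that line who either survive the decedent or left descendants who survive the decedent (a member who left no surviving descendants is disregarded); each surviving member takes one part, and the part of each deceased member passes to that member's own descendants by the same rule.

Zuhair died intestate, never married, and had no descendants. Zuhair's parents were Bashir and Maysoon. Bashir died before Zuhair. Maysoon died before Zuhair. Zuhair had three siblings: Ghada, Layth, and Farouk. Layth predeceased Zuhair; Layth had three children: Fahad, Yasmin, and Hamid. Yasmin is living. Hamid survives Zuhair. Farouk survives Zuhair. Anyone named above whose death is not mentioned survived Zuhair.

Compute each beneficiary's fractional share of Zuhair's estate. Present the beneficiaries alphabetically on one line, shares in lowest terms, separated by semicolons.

Neither parent survives and there are no descendants, so the estate passes to Zuhair's siblings and their issue per stirpes.
The estate is divided into 3 equal shares of 1/3 among Ghada, Layth, Farouk.
Ghada is living and takes 1/3.
Layth predeceased; the 1/3 allotted to Layth's branch passes to Layth's issue by representation.
The 1/3 is divided into 3 equal shares of 1/9 among Fahad, Yasmin, Hamid.
Fahad is living and takes 1/9.
Yasmin is living and takes 1/9.
Hamid is living and takes 1/9.
Farouk is living and takes 1/3.

Fahad 1/9; Farouk 1/3; Ghada 1/3; Hamid 1/9; Yasmin 1/9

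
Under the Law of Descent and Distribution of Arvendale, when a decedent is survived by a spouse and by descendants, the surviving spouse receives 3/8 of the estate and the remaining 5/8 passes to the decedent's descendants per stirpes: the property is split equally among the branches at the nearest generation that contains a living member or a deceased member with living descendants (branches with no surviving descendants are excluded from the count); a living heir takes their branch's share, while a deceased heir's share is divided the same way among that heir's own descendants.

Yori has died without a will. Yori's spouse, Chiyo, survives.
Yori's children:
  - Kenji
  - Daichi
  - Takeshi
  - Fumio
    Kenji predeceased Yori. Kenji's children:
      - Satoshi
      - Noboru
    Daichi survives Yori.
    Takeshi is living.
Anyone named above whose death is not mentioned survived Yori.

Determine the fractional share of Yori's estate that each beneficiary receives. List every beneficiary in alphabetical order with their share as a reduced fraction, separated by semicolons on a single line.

Chiyo 3/8; Daichi 5/32; Fumio 5/32; Noboru 5/64; Satoshi 5/64; Takeshi 5/32

Chiyo, as surviving spouse, takes 3/8.
The remaining 5/8 passes to Yori's descendants per stirpes.
The 5/8 is divided into 4 equal shares of 5/32 among Kenji, Daichi, Takeshi, Fumio.
Kenji predeceased; the 5/32 allotted to Kenji's branch passes to Kenji's issue by representation.
The 5/32 is divided into 2 equal shares of 5/64 among Satoshi, Noboru.
Satoshi is living and takes 5/64.
Noboru is living and takes 5/64.
Daichi is living and takes 5/32.
Takeshi is living and takes 5/32.
Fumio is living and takes 5/32.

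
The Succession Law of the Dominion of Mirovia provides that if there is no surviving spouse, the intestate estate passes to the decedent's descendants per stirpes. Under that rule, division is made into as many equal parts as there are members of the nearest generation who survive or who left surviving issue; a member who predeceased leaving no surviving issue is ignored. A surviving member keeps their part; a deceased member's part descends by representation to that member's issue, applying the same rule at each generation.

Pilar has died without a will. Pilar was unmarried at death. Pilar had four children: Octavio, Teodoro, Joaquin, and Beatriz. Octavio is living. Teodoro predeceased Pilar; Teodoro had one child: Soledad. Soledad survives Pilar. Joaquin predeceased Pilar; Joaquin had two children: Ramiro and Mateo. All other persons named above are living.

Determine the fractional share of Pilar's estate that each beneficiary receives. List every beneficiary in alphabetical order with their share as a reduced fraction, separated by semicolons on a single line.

Beatriz 1/4; Mateo 1/8; Octavio 1/4; Ramiro 1/8; Soledad 1/4

There is no surviving spouse, so the entire estate passes to Pilar's descendants per stirpes.
The estate is divided into 4 equal shares of 1/4 among Octavio, Teodoro, Joaquin, Beatriz.
Octavio is living and takes 1/4.
Teodoro predeceased; the 1/4 allotted to Teodoro's branch passes to Teodoro's issue by representation.
Soledad is the sole taker at this level and receives the full 1/4.
Joaquin predeceased; the 1/4 allotted to Joaquin's branch passes to Joaquin's issue by representation.
The 1/4 is divided into 2 equal shares of 1/8 among Ramiro, Mateo.
Ramiro is living and takes 1/8.
Mateo is living and takes 1/8.
Beatriz is living and takes 1/4.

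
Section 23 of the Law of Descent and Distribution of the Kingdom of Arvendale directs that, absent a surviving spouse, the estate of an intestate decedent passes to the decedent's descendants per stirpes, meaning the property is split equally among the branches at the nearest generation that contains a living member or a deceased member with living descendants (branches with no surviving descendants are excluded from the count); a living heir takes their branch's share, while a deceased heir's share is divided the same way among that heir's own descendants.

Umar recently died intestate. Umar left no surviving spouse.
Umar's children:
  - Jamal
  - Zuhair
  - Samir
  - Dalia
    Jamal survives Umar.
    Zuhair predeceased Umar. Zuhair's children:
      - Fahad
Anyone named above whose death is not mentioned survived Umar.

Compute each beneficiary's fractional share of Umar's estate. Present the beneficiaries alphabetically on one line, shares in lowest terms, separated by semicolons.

There is no surviving spouse, so the entire estate passes to Umar's descendants per stirpes.
The estate is divided into 4 equal shares of 1/4 among Jamal, Zuhair, Samir, Dalia.
Jamal is living and takes 1/4.
Zuhair predeceased; the 1/4 allotted to Zuhair's branch passes to Zuhair's issue by representation.
Fahad is the sole taker at this level and receives the full 1/4.
Samir is living and takes 1/4.
Dalia is living and takes 1/4.

Dalia 1/4; Fahad 1/4; Jamal 1/4; Samir 1/4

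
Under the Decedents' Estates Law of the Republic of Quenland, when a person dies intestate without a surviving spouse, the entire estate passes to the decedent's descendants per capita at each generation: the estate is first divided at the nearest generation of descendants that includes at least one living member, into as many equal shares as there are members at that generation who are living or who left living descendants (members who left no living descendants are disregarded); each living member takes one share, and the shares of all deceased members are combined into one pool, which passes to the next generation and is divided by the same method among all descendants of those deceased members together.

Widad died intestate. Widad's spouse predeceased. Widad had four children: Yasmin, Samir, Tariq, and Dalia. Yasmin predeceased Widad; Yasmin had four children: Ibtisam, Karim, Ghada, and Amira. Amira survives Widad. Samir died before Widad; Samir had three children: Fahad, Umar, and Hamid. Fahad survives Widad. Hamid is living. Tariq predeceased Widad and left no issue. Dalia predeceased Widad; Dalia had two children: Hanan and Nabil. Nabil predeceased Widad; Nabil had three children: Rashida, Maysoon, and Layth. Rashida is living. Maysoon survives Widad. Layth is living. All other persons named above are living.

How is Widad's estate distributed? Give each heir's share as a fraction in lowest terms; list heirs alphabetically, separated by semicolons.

There is no surviving spouse, so the entire estate passes to Widad's descendants per capita at each generation.
No one at generation 1 (Yasmin, Samir, Dalia) is living; moving to the next generation.
At generation 2 (Ibtisam, Karim, Ghada, Amira, Fahad, Umar, Hamid, Hanan, Nabil) there are 9 shares of (1)/9 = 1/9 each.
Living: Ibtisam, Karim, Ghada, Amira, Fahad, Umar, Hamid, and Hanan — each takes 1/9.
Deceased: Nabil. That 1/9 share is carried to generation 3.
At generation 3 (Rashida, Maysoon, Layth) there are 3 shares of (1/9)/3 = 1/27 each.
Living: Rashida, Maysoon, and Layth — each takes 1/27.

Amira 1/9; Fahad 1/9; Ghada 1/9; Hamid 1/9; Hanan 1/9; Ibtisam 1/9; Karim 1/9; Layth 1/27; Maysoon 1/27; Rashida 1/27; Umar 1/9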